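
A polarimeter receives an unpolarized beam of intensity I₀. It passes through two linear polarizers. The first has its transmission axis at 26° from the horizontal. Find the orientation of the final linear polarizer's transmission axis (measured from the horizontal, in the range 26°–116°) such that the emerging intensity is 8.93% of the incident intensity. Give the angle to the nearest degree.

θ ≈ 91°

Unpolarized light through the first polarizer → I₁ = ½ I₀, now polarized at 26°.
Need I₂/I₀ = 0.0893, so cos²(θ − 26°) = 0.0893 / 0.5 = 0.1786.
θ − 26° = arccos(√0.1786) = 65.0°, giving θ ≈ 26 + 65.0 = 91.0°.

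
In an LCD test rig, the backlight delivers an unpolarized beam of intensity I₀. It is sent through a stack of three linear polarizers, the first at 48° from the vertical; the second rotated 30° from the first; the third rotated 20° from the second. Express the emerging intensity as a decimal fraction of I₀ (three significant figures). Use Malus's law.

Unpolarized light through the first polarizer → I₁ = ½ I₀, now polarized at 48°.
I₂ = I₁ cos²(30°) = 0.5 · 0.75 I₀ = 0.375 I₀.
I₃ = I₂ cos²(20°) = 0.375 · 0.883 I₀ = 0.3311 I₀.
Transmitted fraction = 0.3311.

≈ 0.331 I₀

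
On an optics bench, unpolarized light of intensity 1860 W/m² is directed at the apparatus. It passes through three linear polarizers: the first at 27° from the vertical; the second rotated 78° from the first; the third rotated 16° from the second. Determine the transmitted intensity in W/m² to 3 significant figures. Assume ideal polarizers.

Unpolarized light through the first polarizer → I₁ = 1860 W/m²/2 = 930 W/m², polarized at 27°.
I₂ = I₁ · cos²(78°) = 930 · 0.04323 = 40.2 W/m².
I₃ = I₂ · cos²(16°) = 40.2 · 0.924 = 37.15 W/m².

I ≈ 37.1 W/m²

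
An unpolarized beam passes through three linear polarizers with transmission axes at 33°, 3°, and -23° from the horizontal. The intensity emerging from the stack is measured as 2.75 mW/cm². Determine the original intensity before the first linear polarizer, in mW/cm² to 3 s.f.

I₀ ≈ 9.08 mW/cm²

Unpolarized light through the first polarizer → I₁ = ½ I₀, now polarized at 33°.
I₂ = I₁ cos²(3° − 33°) = 0.5 I₀ · cos²(30°) = 0.375 I₀.
I₃ = I₂ cos²(-23° − 3°) = 0.375 I₀ · cos²(26°) = 0.3029 I₀.
So 2.75 mW/cm² = 0.3029 I₀, giving I₀ = 2.75/0.3029 = 9.078 mW/cm².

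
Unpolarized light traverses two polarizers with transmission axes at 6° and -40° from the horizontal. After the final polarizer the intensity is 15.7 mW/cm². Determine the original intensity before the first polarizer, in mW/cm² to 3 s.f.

I₀ ≈ 65.1 mW/cm²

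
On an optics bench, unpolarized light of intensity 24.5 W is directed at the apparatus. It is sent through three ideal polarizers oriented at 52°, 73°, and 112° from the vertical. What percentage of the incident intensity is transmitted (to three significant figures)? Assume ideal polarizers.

≈ 26.3%

Unpolarized light through the first polarizer → I₁ = 24.5 W/2 = 12.25 W, polarized at 52°.
I₂ = I₁ · cos²(21°) = 12.25 · 0.8716 = 10.68 W.
I₃ = I₂ · cos²(39°) = 10.68 · 0.604 = 6.448 W.
That is 26.32% of the incident intensity.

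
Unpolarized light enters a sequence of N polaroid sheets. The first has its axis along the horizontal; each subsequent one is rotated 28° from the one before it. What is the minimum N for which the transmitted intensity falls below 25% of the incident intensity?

N = 4

First polarizer halves the unpolarized light: factor 1/2.
Each further stage multiplies by cos²(28°) = 0.7796.
After N polarizers: T = 0.5·0.7796^(N−1). Require T < 0.25 ⇒ N−1 > ln(0.25/0.5)/ln(0.7796) = 2.78, so N−1 ≥ 3 and N = 4.
Check: N=4 gives T = 0.2369 < 0.25; N=3 gives T = 0.3039.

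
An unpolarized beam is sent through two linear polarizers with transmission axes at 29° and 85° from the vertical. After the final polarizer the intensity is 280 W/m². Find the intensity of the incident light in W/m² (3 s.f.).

I₀ ≈ 1790 W/m²

Unpolarized light through the first polarizer → I₁ = ½ I₀, now polarized at 29°.
I₂ = I₁ cos²(85° − 29°) = 0.5 I₀ · cos²(56°) = 0.1563 I₀.
So 280 W/m² = 0.1563 I₀, giving I₀ = 280/0.1563 = 1791 W/m².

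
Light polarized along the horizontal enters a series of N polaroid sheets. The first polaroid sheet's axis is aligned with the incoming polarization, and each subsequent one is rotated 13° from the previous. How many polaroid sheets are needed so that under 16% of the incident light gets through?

N = 37

First polarizer is aligned with the polarization: full transmission.
Each further stage multiplies by cos²(13°) = 0.9494.
After N polarizers: T = 0.9494^(N−1). Require T < 0.16 ⇒ N−1 > ln(0.16)/ln(0.9494) = 35.29, so N−1 ≥ 36 and N = 37.
Check: N=37 gives T = 0.1542 < 0.16; N=36 gives T = 0.1624.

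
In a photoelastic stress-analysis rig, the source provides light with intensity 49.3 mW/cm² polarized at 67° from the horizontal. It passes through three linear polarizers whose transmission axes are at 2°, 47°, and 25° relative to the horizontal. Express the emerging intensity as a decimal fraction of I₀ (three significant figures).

I₁ = 49.3 mW/cm² · cos²(65°) = 8.805 mW/cm².
I₂ = I₁ · cos²(45°) = 8.805 · 0.5 = 4.403 mW/cm².
I₃ = I₂ · cos²(22°) = 4.403 · 0.8597 = 3.785 mW/cm².
Transmitted fraction = 0.07677.

I/I₀ ≈ 0.0768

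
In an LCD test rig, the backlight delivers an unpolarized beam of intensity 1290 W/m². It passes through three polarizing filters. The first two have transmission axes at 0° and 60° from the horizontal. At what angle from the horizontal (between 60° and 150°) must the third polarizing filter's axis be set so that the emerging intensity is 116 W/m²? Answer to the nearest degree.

θ ≈ 92°

Unpolarized light through the first polarizer → I₁ = ½ I₀, now polarized at 0°.
I₂ = I₁ cos²(60° − 0°) = 0.5 I₀ · cos²(60°) = 0.125 I₀.
Target fraction: 116 / 1290 W/m² = 0.08992 of I₀.
Need I₃/I₀ = 0.08992, so cos²(θ − 60°) = 0.08992 / 0.125 = 0.7194.
θ − 60° = arccos(√0.7194) = 32.0°, giving θ ≈ 60 + 32.0 = 92.0°.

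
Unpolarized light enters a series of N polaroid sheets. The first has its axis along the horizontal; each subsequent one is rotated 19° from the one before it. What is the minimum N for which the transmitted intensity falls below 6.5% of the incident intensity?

N = 20

First polarizer halves the unpolarized light: factor 1/2.
Each further stage multiplies by cos²(19°) = 0.894.
After N polarizers: T = 0.5·0.894^(N−1). Require T < 0.065 ⇒ N−1 > ln(0.065/0.5)/ln(0.894) = 18.21, so N−1 ≥ 19 and N = 20.
Check: N=20 gives T = 0.05949 < 0.065; N=19 gives T = 0.06654.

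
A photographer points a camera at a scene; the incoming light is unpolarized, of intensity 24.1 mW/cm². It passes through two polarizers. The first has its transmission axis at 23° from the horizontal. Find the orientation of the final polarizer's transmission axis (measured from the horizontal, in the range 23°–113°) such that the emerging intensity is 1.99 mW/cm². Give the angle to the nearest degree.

Unpolarized light through the first polarizer → I₁ = ½ I₀, now polarized at 23°.
Target fraction: 1.99 / 24.1 mW/cm² = 0.08257 of I₀.
Need I₂/I₀ = 0.08257, so cos²(θ − 23°) = 0.08257 / 0.5 = 0.1651.
θ − 23° = arccos(√0.1651) = 66.0°, giving θ ≈ 23 + 66.0 = 89.0°.

θ ≈ 89°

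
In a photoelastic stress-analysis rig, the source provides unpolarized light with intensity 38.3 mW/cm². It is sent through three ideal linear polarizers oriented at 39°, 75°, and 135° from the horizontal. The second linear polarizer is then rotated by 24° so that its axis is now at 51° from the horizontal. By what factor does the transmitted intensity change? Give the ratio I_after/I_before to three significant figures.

I_new/I_old ≈ 0.0639

Before rotation:
Unpolarized light through the first polarizer → I₁ = ½ I₀, now polarized at 39°.
I₂ = I₁ cos²(75° − 39°) = 0.5 I₀ · cos²(36°) = 0.3273 I₀.
I₃ = I₂ cos²(135° − 75°) = 0.3273 I₀ · cos²(60°) = 0.08181 I₀.
After rotation:
Unpolarized light through the first polarizer → I₁ = ½ I₀, now polarized at 39°.
I₂ = I₁ cos²(51° − 39°) = 0.5 I₀ · cos²(12°) = 0.4784 I₀.
I₃ = I₂ cos²(135° − 51°) = 0.4784 I₀ · cos²(84°) = 0.005227 I₀.
Ratio = 0.005227 / 0.08181 = 0.06389.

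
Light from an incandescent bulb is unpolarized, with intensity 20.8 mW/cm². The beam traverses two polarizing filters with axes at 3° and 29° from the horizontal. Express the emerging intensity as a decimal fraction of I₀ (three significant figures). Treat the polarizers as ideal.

Unpolarized light through the first polarizer → I₁ = 20.8 mW/cm²/2 = 10.4 mW/cm², polarized at 3°.
I₂ = I₁ · cos²(26°) = 10.4 · 0.8078 = 8.401 mW/cm².
Transmitted fraction = 0.4039.

I/I₀ ≈ 0.404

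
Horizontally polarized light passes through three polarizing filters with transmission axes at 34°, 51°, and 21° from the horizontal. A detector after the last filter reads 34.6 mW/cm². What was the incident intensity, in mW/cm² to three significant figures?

I₀ ≈ 73.4 mW/cm²

By Malus's law, I₁ = I₀ cos²(34° − 0°) = I₀ cos²(34°) = 0.6873 I₀.
I₂ = I₁ cos²(51° − 34°) = 0.6873 I₀ · cos²(17°) = 0.6286 I₀.
I₃ = I₂ cos²(21° − 51°) = 0.6286 I₀ · cos²(30°) = 0.4714 I₀.
So 34.6 mW/cm² = 0.4714 I₀, giving I₀ = 34.6/0.4714 = 73.4 mW/cm².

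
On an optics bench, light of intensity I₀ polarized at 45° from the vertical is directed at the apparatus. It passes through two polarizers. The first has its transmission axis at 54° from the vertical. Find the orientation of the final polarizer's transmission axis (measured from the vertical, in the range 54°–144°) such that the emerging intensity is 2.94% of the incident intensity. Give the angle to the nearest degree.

θ ≈ 134°

I₁ = I₀ cos²(54° − 45°) = I₀ cos²(9°) = 0.9755 I₀.
Need I₂/I₀ = 0.0294, so cos²(θ − 54°) = 0.0294 / 0.9755 = 0.03014.
θ − 54° = arccos(√0.03014) = 80.0°, giving θ ≈ 54 + 80.0 = 134.0°.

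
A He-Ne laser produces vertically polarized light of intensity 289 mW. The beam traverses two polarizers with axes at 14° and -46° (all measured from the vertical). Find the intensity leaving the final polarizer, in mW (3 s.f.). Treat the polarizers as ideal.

I₁ = 289 mW · cos²(14°) = 272.1 mW.
I₂ = I₁ · cos²(60°) = 272.1 · 0.25 = 68.02 mW.

I ≈ 68.0 mW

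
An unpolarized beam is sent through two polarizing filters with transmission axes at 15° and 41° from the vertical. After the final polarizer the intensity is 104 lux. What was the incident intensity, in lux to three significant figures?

I₀ ≈ 257 lux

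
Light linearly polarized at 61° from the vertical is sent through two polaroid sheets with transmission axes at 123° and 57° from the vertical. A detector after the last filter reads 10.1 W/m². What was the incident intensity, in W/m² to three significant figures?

I₀ ≈ 277 W/m²

By Malus's law, I₁ = I₀ cos²(123° − 61°) = I₀ cos²(62°) = 0.2204 I₀.
I₂ = I₁ cos²(57° − 123°) = 0.2204 I₀ · cos²(66°) = 0.03646 I₀.
So 10.1 W/m² = 0.03646 I₀, giving I₀ = 10.1/0.03646 = 277 W/m².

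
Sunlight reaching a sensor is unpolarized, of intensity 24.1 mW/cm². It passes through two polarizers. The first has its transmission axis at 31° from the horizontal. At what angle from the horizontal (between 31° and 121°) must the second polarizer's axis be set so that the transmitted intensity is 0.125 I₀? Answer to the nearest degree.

θ ≈ 91°

Unpolarized light through the first polarizer → I₁ = ½ I₀, now polarized at 31°.
Need I₂/I₀ = 0.125, so cos²(θ − 31°) = 0.125 / 0.5 = 0.25.
θ − 31° = arccos(√0.25) = 60.0°, giving θ ≈ 31 + 60.0 = 91.0°.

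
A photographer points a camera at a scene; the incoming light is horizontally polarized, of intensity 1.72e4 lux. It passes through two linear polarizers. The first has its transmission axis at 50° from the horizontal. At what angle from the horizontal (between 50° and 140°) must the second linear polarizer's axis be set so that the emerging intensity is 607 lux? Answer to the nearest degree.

I₁ = I₀ cos²(50° − 0°) = I₀ cos²(50°) = 0.4132 I₀.
Target fraction: 607 / 1.72e4 lux = 0.03529 of I₀.
Need I₂/I₀ = 0.03529, so cos²(θ − 50°) = 0.03529 / 0.4132 = 0.08541.
θ − 50° = arccos(√0.08541) = 73.0°, giving θ ≈ 50 + 73.0 = 123.0°.

θ ≈ 123°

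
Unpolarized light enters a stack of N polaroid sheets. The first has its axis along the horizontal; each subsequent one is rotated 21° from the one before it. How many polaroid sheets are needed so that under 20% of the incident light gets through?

N = 8

First polarizer halves the unpolarized light: factor 1/2.
Each further stage multiplies by cos²(21°) = 0.8716.
After N polarizers: T = 0.5·0.8716^(N−1). Require T < 0.20 ⇒ N−1 > ln(0.20/0.5)/ln(0.8716) = 6.67, so N−1 ≥ 7 and N = 8.
Check: N=8 gives T = 0.191 < 0.20; N=7 gives T = 0.2192.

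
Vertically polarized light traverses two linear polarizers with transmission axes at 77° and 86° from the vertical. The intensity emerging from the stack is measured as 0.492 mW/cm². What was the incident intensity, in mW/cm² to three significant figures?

I₀ ≈ 9.97 mW/cm²

By Malus's law, I₁ = I₀ cos²(77° − 0°) = I₀ cos²(77°) = 0.0506 I₀.
I₂ = I₁ cos²(86° − 77°) = 0.0506 I₀ · cos²(9°) = 0.04936 I₀.
So 0.492 mW/cm² = 0.04936 I₀, giving I₀ = 0.492/0.04936 = 9.967 mW/cm².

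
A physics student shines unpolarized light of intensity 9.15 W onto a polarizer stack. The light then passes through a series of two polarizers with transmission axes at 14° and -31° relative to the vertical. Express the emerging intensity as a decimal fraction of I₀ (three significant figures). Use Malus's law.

Unpolarized light through the first polarizer → I₁ = 9.15 W/2 = 4.575 W, polarized at 14°.
I₂ = I₁ · cos²(45°) = 4.575 · 0.5 = 2.288 W.
Transmitted fraction = 0.25.

I/I₀ ≈ 0.250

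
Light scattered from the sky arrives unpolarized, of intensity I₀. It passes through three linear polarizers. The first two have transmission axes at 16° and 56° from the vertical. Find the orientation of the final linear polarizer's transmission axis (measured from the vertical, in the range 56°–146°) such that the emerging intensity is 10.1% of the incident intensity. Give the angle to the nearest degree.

Unpolarized light through the first polarizer → I₁ = ½ I₀, now polarized at 16°.
I₂ = I₁ cos²(56° − 16°) = 0.5 I₀ · cos²(40°) = 0.2934 I₀.
Need I₃/I₀ = 0.101, so cos²(θ − 56°) = 0.101 / 0.2934 = 0.3442.
θ − 56° = arccos(√0.3442) = 54.1°, giving θ ≈ 56 + 54.1 = 110.1°.

θ ≈ 110°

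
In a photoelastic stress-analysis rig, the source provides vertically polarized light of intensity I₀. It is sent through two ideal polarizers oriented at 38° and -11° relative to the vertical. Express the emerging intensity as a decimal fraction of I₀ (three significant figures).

≈ 0.267 I₀

I₁ = I₀ cos²(38° − 0°) = I₀ cos²(38°) = 0.621 I₀.
I₂ = I₁ cos²(-11° − 38°) = 0.621 I₀ · cos²(49°) = 0.2673 I₀.
Transmitted fraction = 0.2673.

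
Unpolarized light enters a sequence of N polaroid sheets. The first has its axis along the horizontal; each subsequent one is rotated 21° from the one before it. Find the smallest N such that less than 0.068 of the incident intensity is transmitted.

First polarizer halves the unpolarized light: factor 1/2.
Each further stage multiplies by cos²(21°) = 0.8716.
After N polarizers: T = 0.5·0.8716^(N−1). Require T < 0.068 ⇒ N−1 > ln(0.068/0.5)/ln(0.8716) = 14.51, so N−1 ≥ 15 and N = 16.
Check: N=16 gives T = 0.06361 < 0.068; N=15 gives T = 0.07298.

N = 16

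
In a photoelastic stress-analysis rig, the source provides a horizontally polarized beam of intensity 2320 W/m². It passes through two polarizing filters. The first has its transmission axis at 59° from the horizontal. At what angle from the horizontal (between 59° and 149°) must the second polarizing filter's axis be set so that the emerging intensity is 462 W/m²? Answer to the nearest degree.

θ ≈ 89°

I₁ = I₀ cos²(59° − 0°) = I₀ cos²(59°) = 0.2653 I₀.
Target fraction: 462 / 2320 W/m² = 0.1991 of I₀.
Need I₂/I₀ = 0.1991, so cos²(θ − 59°) = 0.1991 / 0.2653 = 0.7507.
θ − 59° = arccos(√0.7507) = 30.0°, giving θ ≈ 59 + 30.0 = 89.0°.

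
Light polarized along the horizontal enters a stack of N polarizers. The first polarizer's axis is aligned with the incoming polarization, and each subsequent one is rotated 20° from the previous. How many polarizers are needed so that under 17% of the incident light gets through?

First polarizer is aligned with the polarization: full transmission.
Each further stage multiplies by cos²(20°) = 0.883.
After N polarizers: T = 0.883^(N−1). Require T < 0.17 ⇒ N−1 > ln(0.17)/ln(0.883) = 14.24, so N−1 ≥ 15 and N = 16.
Check: N=16 gives T = 0.1547 < 0.17; N=15 gives T = 0.1752.

N = 16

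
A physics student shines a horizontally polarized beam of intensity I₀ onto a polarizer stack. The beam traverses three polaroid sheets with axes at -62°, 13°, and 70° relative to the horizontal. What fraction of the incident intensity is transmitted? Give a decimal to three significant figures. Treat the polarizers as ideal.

By Malus's law, I₁ = I₀ cos²(-62° − 0°) = I₀ cos²(62°) = 0.2204 I₀.
I₂ = I₁ cos²(13° + 62°) = 0.2204 I₀ · cos²(75°) = 0.01476 I₀.
I₃ = I₂ cos²(70° − 13°) = 0.01476 I₀ · cos²(57°) = 0.00438 I₀.
Transmitted fraction = 0.00438.

≈ 0.00438 I₀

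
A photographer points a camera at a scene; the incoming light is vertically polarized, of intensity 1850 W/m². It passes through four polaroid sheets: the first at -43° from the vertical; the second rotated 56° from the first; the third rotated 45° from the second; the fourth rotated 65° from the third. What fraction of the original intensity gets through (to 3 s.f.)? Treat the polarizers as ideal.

I/I₀ ≈ 0.0149

I₁ = 1850 W/m² · cos²(43°) = 989.5 W/m².
I₂ = I₁ · cos²(56°) = 989.5 · 0.3127 = 309.4 W/m².
I₃ = I₂ · cos²(45°) = 309.4 · 0.5 = 154.7 W/m².
I₄ = I₃ · cos²(65°) = 154.7 · 0.1786 = 27.63 W/m².
Transmitted fraction = 0.01494.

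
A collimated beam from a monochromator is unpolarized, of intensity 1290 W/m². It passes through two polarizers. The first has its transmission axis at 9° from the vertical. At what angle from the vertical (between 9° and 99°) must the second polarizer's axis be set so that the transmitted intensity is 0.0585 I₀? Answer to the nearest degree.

θ ≈ 79°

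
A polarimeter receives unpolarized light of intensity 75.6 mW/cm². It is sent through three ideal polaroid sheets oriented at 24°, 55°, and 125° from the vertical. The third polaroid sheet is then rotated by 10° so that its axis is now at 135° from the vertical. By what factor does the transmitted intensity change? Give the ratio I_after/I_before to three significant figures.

I_new/I_old ≈ 0.258

Before rotation:
Unpolarized light through the first polarizer → I₁ = ½ I₀, now polarized at 24°.
I₂ = I₁ cos²(55° − 24°) = 0.5 I₀ · cos²(31°) = 0.3674 I₀.
I₃ = I₂ cos²(125° − 55°) = 0.3674 I₀ · cos²(70°) = 0.04297 I₀.
After rotation:
Unpolarized light through the first polarizer → I₁ = ½ I₀, now polarized at 24°.
I₂ = I₁ cos²(55° − 24°) = 0.5 I₀ · cos²(31°) = 0.3674 I₀.
I₃ = I₂ cos²(135° − 55°) = 0.3674 I₀ · cos²(80°) = 0.01108 I₀.
Ratio = 0.01108 / 0.04297 = 0.2578.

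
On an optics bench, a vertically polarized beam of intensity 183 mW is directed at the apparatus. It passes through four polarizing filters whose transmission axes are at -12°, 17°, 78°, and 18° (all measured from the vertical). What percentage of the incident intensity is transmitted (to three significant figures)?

≈ 4.30%

I₁ = 183 mW · cos²(12°) = 175.1 mW.
I₂ = I₁ · cos²(29°) = 175.1 · 0.765 = 133.9 mW.
I₃ = I₂ · cos²(61°) = 133.9 · 0.235 = 31.48 mW.
I₄ = I₃ · cos²(60°) = 31.48 · 0.25 = 7.87 mW.
That is 4.301% of the incident intensity.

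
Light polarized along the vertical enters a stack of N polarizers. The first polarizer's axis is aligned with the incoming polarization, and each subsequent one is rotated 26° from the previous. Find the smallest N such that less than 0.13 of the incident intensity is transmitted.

N = 11

First polarizer is aligned with the polarization: full transmission.
Each further stage multiplies by cos²(26°) = 0.8078.
After N polarizers: T = 0.8078^(N−1). Require T < 0.13 ⇒ N−1 > ln(0.13)/ln(0.8078) = 9.56, so N−1 ≥ 10 and N = 11.
Check: N=11 gives T = 0.1184 < 0.13; N=10 gives T = 0.1465.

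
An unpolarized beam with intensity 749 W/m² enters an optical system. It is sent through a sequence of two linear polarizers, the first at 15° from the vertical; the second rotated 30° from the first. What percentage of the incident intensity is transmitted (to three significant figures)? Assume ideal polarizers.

≈ 37.5%

Unpolarized light through the first polarizer → I₁ = 749 W/m²/2 = 374.5 W/m², polarized at 15°.
I₂ = I₁ · cos²(30°) = 374.5 · 0.75 = 280.9 W/m².
That is 37.5% of the incident intensity.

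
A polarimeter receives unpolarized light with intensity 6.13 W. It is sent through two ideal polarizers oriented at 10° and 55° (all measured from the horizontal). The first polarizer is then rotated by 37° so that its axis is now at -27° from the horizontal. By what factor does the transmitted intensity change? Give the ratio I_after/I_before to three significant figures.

Before rotation:
Unpolarized light through the first polarizer → I₁ = ½ I₀, now polarized at 10°.
I₂ = I₁ cos²(55° − 10°) = 0.5 I₀ · cos²(45°) = 0.25 I₀.
After rotation:
Unpolarized light through the first polarizer → I₁ = ½ I₀, now polarized at -27°.
I₂ = I₁ cos²(55° + 27°) = 0.5 I₀ · cos²(82°) = 0.009685 I₀.
Ratio = 0.009685 / 0.25 = 0.03874.

I_new/I_old ≈ 0.0387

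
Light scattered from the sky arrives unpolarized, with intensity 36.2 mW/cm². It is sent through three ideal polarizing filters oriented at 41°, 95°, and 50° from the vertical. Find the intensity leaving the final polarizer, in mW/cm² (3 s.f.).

I ≈ 3.13 mW/cm²

Unpolarized light through the first polarizer → I₁ = 36.2 mW/cm²/2 = 18.1 mW/cm², polarized at 41°.
I₂ = I₁ · cos²(54°) = 18.1 · 0.3455 = 6.253 mW/cm².
I₃ = I₂ · cos²(45°) = 6.253 · 0.5 = 3.127 mW/cm².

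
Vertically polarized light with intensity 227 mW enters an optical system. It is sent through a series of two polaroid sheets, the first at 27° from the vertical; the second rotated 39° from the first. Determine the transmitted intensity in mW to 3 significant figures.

I ≈ 109 mW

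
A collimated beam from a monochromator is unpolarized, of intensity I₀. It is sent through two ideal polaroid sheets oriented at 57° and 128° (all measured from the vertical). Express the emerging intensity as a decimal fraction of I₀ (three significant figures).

≈ 0.0530 I₀

Unpolarized light through the first polarizer → I₁ = ½ I₀, now polarized at 57°.
I₂ = I₁ cos²(128° − 57°) = 0.5 I₀ · cos²(71°) = 0.053 I₀.
Transmitted fraction = 0.053.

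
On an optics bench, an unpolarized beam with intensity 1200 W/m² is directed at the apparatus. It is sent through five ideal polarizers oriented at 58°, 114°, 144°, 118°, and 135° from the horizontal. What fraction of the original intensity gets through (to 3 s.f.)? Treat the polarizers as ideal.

I/I₀ ≈ 0.0866

Unpolarized light through the first polarizer → I₁ = 1200 W/m²/2 = 600 W/m², polarized at 58°.
I₂ = I₁ · cos²(56°) = 600 · 0.3127 = 187.6 W/m².
I₃ = I₂ · cos²(30°) = 187.6 · 0.75 = 140.7 W/m².
I₄ = I₃ · cos²(26°) = 140.7 · 0.8078 = 113.7 W/m².
I₅ = I₄ · cos²(17°) = 113.7 · 0.9145 = 104 W/m².
Transmitted fraction = 0.08663.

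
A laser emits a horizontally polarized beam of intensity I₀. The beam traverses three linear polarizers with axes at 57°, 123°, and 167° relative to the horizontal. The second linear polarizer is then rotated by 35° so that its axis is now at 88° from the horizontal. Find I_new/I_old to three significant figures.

I_new/I_old ≈ 0.312

Before rotation:
I₁ = I₀ cos²(57° − 0°) = I₀ cos²(57°) = 0.2966 I₀.
I₂ = I₁ cos²(123° − 57°) = 0.2966 I₀ · cos²(66°) = 0.04907 I₀.
I₃ = I₂ cos²(167° − 123°) = 0.04907 I₀ · cos²(44°) = 0.02539 I₀.
After rotation:
I₁ = I₀ cos²(57° − 0°) = I₀ cos²(57°) = 0.2966 I₀.
I₂ = I₁ cos²(88° − 57°) = 0.2966 I₀ · cos²(31°) = 0.2179 I₀.
I₃ = I₂ cos²(167° − 88°) = 0.2179 I₀ · cos²(79°) = 0.007935 I₀.
Ratio = 0.007935 / 0.02539 = 0.3125.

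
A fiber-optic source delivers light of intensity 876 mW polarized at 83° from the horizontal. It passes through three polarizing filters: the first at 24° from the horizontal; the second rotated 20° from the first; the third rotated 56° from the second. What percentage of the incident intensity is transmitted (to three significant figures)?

≈ 7.32%

By Malus's law, I₁ = 876 mW · cos²(59°) = 232.4 mW.
I₂ = I₁ · cos²(20°) = 232.4 · 0.883 = 205.2 mW.
I₃ = I₂ · cos²(56°) = 205.2 · 0.3127 = 64.16 mW.
That is 7.324% of the incident intensity.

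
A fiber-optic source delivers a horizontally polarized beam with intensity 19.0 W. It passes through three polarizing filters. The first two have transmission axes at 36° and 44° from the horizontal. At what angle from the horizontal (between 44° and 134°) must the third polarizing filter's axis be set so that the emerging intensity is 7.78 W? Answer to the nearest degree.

I₁ = I₀ cos²(36° − 0°) = I₀ cos²(36°) = 0.6545 I₀.
I₂ = I₁ cos²(44° − 36°) = 0.6545 I₀ · cos²(8°) = 0.6418 I₀.
Target fraction: 7.78 / 19.0 W = 0.4095 of I₀.
Need I₃/I₀ = 0.4095, so cos²(θ − 44°) = 0.4095 / 0.6418 = 0.638.
θ − 44° = arccos(√0.638) = 37.0°, giving θ ≈ 44 + 37.0 = 81.0°.

θ ≈ 81°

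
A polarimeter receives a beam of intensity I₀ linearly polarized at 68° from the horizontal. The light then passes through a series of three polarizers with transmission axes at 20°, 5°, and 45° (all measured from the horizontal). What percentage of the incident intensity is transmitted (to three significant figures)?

I₁ = I₀ cos²(20° − 68°) = I₀ cos²(48°) = 0.4477 I₀.
I₂ = I₁ cos²(5° − 20°) = 0.4477 I₀ · cos²(15°) = 0.4177 I₀.
I₃ = I₂ cos²(45° − 5°) = 0.4177 I₀ · cos²(40°) = 0.2451 I₀.
That is 24.51% of the incident intensity.

≈ 24.5%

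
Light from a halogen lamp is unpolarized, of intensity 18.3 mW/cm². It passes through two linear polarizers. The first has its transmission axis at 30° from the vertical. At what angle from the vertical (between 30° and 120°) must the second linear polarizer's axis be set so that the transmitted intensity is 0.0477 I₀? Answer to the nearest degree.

θ ≈ 102°

Unpolarized light through the first polarizer → I₁ = ½ I₀, now polarized at 30°.
Need I₂/I₀ = 0.0477, so cos²(θ − 30°) = 0.0477 / 0.5 = 0.0954.
θ − 30° = arccos(√0.0954) = 72.0°, giving θ ≈ 30 + 72.0 = 102.0°.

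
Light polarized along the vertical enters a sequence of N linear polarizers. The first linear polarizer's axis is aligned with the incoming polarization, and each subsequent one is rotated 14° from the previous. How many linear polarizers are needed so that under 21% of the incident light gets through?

First polarizer is aligned with the polarization: full transmission.
Each further stage multiplies by cos²(14°) = 0.9415.
After N polarizers: T = 0.9415^(N−1). Require T < 0.21 ⇒ N−1 > ln(0.21)/ln(0.9415) = 25.88, so N−1 ≥ 26 and N = 27.
Check: N=27 gives T = 0.2085 < 0.21; N=26 gives T = 0.2214.

N = 27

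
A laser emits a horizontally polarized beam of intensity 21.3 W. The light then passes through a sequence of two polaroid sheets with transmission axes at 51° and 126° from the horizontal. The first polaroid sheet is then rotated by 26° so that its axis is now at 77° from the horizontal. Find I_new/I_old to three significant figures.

Before rotation:
I₁ = I₀ cos²(51° − 0°) = I₀ cos²(51°) = 0.396 I₀.
I₂ = I₁ cos²(126° − 51°) = 0.396 I₀ · cos²(75°) = 0.02653 I₀.
After rotation:
I₁ = I₀ cos²(77° − 0°) = I₀ cos²(77°) = 0.0506 I₀.
I₂ = I₁ cos²(126° − 77°) = 0.0506 I₀ · cos²(49°) = 0.02178 I₀.
Ratio = 0.02178 / 0.02653 = 0.821.

I_new/I_old ≈ 0.821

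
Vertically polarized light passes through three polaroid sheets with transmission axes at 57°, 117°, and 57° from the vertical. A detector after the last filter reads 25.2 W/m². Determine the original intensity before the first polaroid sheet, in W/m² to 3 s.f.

I₁ = I₀ cos²(57° − 0°) = I₀ cos²(57°) = 0.2966 I₀.
I₂ = I₁ cos²(117° − 57°) = 0.2966 I₀ · cos²(60°) = 0.07416 I₀.
I₃ = I₂ cos²(57° − 117°) = 0.07416 I₀ · cos²(60°) = 0.01854 I₀.
So 25.2 W/m² = 0.01854 I₀, giving I₀ = 25.2/0.01854 = 1359 W/m².

I₀ ≈ 1360 W/m²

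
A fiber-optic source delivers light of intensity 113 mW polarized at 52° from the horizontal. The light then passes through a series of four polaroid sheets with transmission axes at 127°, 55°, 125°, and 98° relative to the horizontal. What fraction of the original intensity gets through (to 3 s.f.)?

By Malus's law, I₁ = 113 mW · cos²(75°) = 7.57 mW.
I₂ = I₁ · cos²(72°) = 7.57 · 0.09549 = 0.7228 mW.
I₃ = I₂ · cos²(70°) = 0.7228 · 0.117 = 0.08455 mW.
I₄ = I₃ · cos²(27°) = 0.08455 · 0.7939 = 0.06713 mW.
Transmitted fraction = 0.000594.

I/I₀ ≈ 0.000594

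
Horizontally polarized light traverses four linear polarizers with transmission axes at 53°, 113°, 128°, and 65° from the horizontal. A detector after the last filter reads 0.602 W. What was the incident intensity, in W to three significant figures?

I₁ = I₀ cos²(53° − 0°) = I₀ cos²(53°) = 0.3622 I₀.
I₂ = I₁ cos²(113° − 53°) = 0.3622 I₀ · cos²(60°) = 0.09055 I₀.
I₃ = I₂ cos²(128° − 113°) = 0.09055 I₀ · cos²(15°) = 0.08448 I₀.
I₄ = I₃ cos²(65° − 128°) = 0.08448 I₀ · cos²(63°) = 0.01741 I₀.
So 0.602 W = 0.01741 I₀, giving I₀ = 0.602/0.01741 = 34.57 W.

I₀ ≈ 34.6 W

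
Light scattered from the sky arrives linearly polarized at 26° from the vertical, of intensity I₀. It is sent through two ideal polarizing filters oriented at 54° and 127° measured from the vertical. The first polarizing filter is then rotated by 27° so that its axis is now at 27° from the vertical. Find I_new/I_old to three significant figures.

I_new/I_old ≈ 0.452

Before rotation:
I₁ = I₀ cos²(54° − 26°) = I₀ cos²(28°) = 0.7796 I₀.
I₂ = I₁ cos²(127° − 54°) = 0.7796 I₀ · cos²(73°) = 0.06664 I₀.
After rotation:
I₁ = I₀ cos²(27° − 26°) = I₀ cos²(1°) = 0.9997 I₀.
Angle between axes 1 and 2: 80°. I₂ = 0.9997 I₀ · cos²(80°) = 0.03014 I₀.
Ratio = 0.03014 / 0.06664 = 0.4523.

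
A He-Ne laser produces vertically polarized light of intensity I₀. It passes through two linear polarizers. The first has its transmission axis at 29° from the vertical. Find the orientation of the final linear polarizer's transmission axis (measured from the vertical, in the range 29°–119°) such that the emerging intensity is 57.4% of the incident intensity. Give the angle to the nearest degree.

θ ≈ 59°

By Malus's law, I₁ = I₀ cos²(29° − 0°) = I₀ cos²(29°) = 0.765 I₀.
Need I₂/I₀ = 0.574, so cos²(θ − 29°) = 0.574 / 0.765 = 0.7504.
θ − 29° = arccos(√0.7504) = 30.0°, giving θ ≈ 29 + 30.0 = 59.0°.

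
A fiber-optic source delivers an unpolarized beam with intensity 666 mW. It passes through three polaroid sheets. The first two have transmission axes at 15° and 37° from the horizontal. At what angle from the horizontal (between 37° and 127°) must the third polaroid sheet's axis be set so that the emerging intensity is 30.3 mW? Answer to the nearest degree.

θ ≈ 108°

Unpolarized light through the first polarizer → I₁ = ½ I₀, now polarized at 15°.
I₂ = I₁ cos²(37° − 15°) = 0.5 I₀ · cos²(22°) = 0.4298 I₀.
Target fraction: 30.3 / 666 mW = 0.0455 of I₀.
Need I₃/I₀ = 0.0455, so cos²(θ − 37°) = 0.0455 / 0.4298 = 0.1058.
θ − 37° = arccos(√0.1058) = 71.0°, giving θ ≈ 37 + 71.0 = 108.0°.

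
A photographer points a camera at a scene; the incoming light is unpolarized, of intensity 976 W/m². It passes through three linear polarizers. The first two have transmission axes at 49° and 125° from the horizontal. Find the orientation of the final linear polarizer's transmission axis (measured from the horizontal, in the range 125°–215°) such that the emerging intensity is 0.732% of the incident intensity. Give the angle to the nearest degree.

θ ≈ 185°

Unpolarized light through the first polarizer → I₁ = ½ I₀, now polarized at 49°.
I₂ = I₁ cos²(125° − 49°) = 0.5 I₀ · cos²(76°) = 0.02926 I₀.
Need I₃/I₀ = 0.00732, so cos²(θ − 125°) = 0.00732 / 0.02926 = 0.2501.
θ − 125° = arccos(√0.2501) = 60.0°, giving θ ≈ 125 + 60.0 = 185.0°.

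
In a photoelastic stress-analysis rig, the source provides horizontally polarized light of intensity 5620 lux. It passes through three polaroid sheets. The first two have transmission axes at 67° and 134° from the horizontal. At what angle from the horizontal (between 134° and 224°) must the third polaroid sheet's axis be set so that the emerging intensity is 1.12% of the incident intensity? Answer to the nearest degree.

I₁ = I₀ cos²(67° − 0°) = I₀ cos²(67°) = 0.1527 I₀.
I₂ = I₁ cos²(134° − 67°) = 0.1527 I₀ · cos²(67°) = 0.02331 I₀.
Need I₃/I₀ = 0.0112, so cos²(θ − 134°) = 0.0112 / 0.02331 = 0.4805.
θ − 134° = arccos(√0.4805) = 46.1°, giving θ ≈ 134 + 46.1 = 180.1°.

θ ≈ 180°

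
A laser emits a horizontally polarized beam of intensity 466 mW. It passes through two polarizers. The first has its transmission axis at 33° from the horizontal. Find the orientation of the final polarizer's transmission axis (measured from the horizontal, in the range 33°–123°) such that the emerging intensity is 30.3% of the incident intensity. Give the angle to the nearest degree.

By Malus's law, I₁ = I₀ cos²(33° − 0°) = I₀ cos²(33°) = 0.7034 I₀.
Need I₂/I₀ = 0.303, so cos²(θ − 33°) = 0.303 / 0.7034 = 0.4308.
θ − 33° = arccos(√0.4308) = 49.0°, giving θ ≈ 33 + 49.0 = 82.0°.

θ ≈ 82°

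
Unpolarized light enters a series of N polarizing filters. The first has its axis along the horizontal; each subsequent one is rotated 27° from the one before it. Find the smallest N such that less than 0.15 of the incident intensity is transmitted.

First polarizer halves the unpolarized light: factor 1/2.
Each further stage multiplies by cos²(27°) = 0.7939.
After N polarizers: T = 0.5·0.7939^(N−1). Require T < 0.15 ⇒ N−1 > ln(0.15/0.5)/ln(0.7939) = 5.22, so N−1 ≥ 6 and N = 7.
Check: N=7 gives T = 0.1252 < 0.15; N=6 gives T = 0.1577.

N = 7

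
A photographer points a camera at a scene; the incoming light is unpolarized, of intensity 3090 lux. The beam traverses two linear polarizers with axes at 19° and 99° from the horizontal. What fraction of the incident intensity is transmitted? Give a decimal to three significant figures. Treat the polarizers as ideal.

I/I₀ ≈ 0.0151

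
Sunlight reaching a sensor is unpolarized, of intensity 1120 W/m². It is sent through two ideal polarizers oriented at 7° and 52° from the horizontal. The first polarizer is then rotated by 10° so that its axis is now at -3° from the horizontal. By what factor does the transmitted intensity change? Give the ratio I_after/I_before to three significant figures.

Before rotation:
Unpolarized light through the first polarizer → I₁ = ½ I₀, now polarized at 7°.
I₂ = I₁ cos²(52° − 7°) = 0.5 I₀ · cos²(45°) = 0.25 I₀.
After rotation:
Unpolarized light through the first polarizer → I₁ = ½ I₀, now polarized at -3°.
I₂ = I₁ cos²(52° + 3°) = 0.5 I₀ · cos²(55°) = 0.1645 I₀.
Ratio = 0.1645 / 0.25 = 0.658.

I_new/I_old ≈ 0.658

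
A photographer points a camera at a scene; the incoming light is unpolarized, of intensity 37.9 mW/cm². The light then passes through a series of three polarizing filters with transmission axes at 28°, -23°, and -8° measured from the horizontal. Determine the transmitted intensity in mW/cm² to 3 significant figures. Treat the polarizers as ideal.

Unpolarized light through the first polarizer → I₁ = 37.9 mW/cm²/2 = 18.95 mW/cm², polarized at 28°.
I₂ = I₁ · cos²(51°) = 18.95 · 0.396 = 7.505 mW/cm².
I₃ = I₂ · cos²(15°) = 7.505 · 0.933 = 7.002 mW/cm².

I ≈ 7.00 mW/cm²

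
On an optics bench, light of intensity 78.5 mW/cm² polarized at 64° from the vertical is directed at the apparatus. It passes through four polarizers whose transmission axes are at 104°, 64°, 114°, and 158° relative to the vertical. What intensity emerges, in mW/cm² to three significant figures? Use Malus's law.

By Malus's law, I₁ = 78.5 mW/cm² · cos²(40°) = 46.07 mW/cm².
I₂ = I₁ · cos²(40°) = 46.07 · 0.5868 = 27.03 mW/cm².
I₃ = I₂ · cos²(50°) = 27.03 · 0.4132 = 11.17 mW/cm².
I₄ = I₃ · cos²(44°) = 11.17 · 0.5174 = 5.779 mW/cm².

I ≈ 5.78 mW/cm²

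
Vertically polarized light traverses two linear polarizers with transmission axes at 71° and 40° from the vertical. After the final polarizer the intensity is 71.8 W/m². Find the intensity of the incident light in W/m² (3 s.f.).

I₁ = I₀ cos²(71° − 0°) = I₀ cos²(71°) = 0.106 I₀.
I₂ = I₁ cos²(40° − 71°) = 0.106 I₀ · cos²(31°) = 0.07788 I₀.
So 71.8 W/m² = 0.07788 I₀, giving I₀ = 71.8/0.07788 = 922 W/m².

I₀ ≈ 922 W/m²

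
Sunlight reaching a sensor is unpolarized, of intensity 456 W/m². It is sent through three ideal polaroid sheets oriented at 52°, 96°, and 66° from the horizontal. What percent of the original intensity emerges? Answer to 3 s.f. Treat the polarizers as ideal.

Unpolarized light through the first polarizer → I₁ = 456 W/m²/2 = 228 W/m², polarized at 52°.
I₂ = I₁ · cos²(44°) = 228 · 0.5174 = 118 W/m².
I₃ = I₂ · cos²(30°) = 118 · 0.75 = 88.48 W/m².
That is 19.4% of the incident intensity.

≈ 19.4%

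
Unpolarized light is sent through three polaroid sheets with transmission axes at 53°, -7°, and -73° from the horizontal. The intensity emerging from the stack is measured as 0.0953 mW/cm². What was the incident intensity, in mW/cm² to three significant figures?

I₀ ≈ 4.61 mW/cm²

Unpolarized light through the first polarizer → I₁ = ½ I₀, now polarized at 53°.
I₂ = I₁ cos²(-7° − 53°) = 0.5 I₀ · cos²(60°) = 0.125 I₀.
I₃ = I₂ cos²(-73° + 7°) = 0.125 I₀ · cos²(66°) = 0.02068 I₀.
So 0.0953 mW/cm² = 0.02068 I₀, giving I₀ = 0.0953/0.02068 = 4.608 mW/cm².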